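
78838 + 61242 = 140080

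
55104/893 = 61+631/893 ≈ 61.71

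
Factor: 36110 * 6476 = 2^3 * 5^1 * 23^1 * 157^1 * 1619^1 = 233848360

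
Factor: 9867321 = 3^2*47^1*23327^1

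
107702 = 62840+44862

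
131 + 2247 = 2378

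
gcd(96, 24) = 24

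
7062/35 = 201+27/35 ≈ 201.77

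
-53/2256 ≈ -0.0235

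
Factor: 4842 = 2^1 * 3^2 * 269^1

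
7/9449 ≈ 0.000741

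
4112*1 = 4112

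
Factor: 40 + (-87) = -1 * 47^1 = -47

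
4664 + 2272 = 6936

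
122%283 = 122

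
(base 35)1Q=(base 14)45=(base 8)75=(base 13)49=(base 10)61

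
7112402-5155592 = 1956810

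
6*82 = 492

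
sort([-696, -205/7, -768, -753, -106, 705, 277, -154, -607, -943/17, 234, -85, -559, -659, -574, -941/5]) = [-768, -753, -696, -659, -607, -574, -559, -941/5, -154, -106, -85, -943/17, -205/7, 234, 277, 705]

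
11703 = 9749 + 1954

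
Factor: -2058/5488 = -1 * 2^(-3) * 3^1 = -3/8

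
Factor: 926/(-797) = -1 * 2^1 * 463^1 * 797^(-1)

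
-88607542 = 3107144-91714686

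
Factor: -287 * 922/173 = -1 * 2^1 * 7^1 * 41^1 * 173^(-1) * 461^1 = -264614/173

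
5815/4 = 1453 + 3/4 = 1453.75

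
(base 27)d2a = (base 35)7rl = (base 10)9541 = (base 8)22505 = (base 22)jff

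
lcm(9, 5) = 45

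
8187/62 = 132 + 3/62 ≈ 132.05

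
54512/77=707+73/77 ≈ 707.95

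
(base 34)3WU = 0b1000111101010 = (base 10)4586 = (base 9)6255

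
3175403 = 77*41239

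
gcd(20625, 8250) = 4125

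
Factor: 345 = 3^1*5^1*23^1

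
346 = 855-509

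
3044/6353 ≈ 0.479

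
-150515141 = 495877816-646392957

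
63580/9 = 7064 + 4/9 ≈ 7064.44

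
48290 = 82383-34093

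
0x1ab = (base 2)110101011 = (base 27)fm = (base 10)427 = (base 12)2b7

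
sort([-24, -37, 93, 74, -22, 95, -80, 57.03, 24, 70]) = [-80, -37, -24, -22, 24, 57.03, 70, 74, 93, 95]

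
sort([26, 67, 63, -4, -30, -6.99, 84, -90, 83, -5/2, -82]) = [-90, -82, -30, -6.99, -4, -5/2, 26, 63, 67, 83, 84]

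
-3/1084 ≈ -0.00277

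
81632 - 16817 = 64815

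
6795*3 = 20385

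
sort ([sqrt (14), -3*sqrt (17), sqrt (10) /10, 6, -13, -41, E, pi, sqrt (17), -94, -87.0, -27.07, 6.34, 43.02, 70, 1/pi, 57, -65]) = [-94, -87.0, -65, -41, -27.07, -13, -3*sqrt (17), sqrt (10) /10, 1/pi, E, pi, sqrt (14), sqrt (17), 6, 6.34, 43.02, 57, 70]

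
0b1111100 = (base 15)84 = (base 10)124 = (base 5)444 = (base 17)75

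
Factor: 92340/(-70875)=-1 * 2^2 * 3^1 * 5^(-2) * 7^(-1) * 19^1=-228/175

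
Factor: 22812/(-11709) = -1 * 2^2 * 3^(-1) * 1301^(-1) * 1901^1 = -7604/3903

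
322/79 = 4 + 6/79 ≈ 4.08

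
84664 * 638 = 54015632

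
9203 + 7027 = 16230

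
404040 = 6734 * 60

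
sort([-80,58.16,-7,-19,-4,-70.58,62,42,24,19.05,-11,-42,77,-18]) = [-80,-70.58,-42,-19,-18,-11,-7,-4,19.05,24,42,58.16,62,77]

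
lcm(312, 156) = 312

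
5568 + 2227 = 7795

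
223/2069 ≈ 0.108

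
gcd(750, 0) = 750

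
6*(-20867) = -125202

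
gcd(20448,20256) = 96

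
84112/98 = 858 + 2/7 ≈ 858.29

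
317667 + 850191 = 1167858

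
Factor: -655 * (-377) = 5^1 * 13^1 * 29^1 * 131^1 = 246935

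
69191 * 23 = 1591393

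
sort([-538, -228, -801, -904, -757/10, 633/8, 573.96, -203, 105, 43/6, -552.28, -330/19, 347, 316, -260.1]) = [-904, -801, -552.28, -538, -260.1, -228, -203, -757/10, -330/19, 43/6, 633/8, 105, 316, 347, 573.96]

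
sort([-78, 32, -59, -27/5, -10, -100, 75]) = [-100, -78, -59, -10, -27/5, 32, 75]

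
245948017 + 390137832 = 636085849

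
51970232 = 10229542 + 41740690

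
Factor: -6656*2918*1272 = -1*2^13*3^1*13^1*53^1*1459^1 = -24705048576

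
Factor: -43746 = -1*2^1*3^1*23^1*317^1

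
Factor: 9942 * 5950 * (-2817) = -1 * 2^2 * 3^3 * 5^2 * 7^1 * 17^1 * 313^1 * 1657^1 = -166639353300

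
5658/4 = 2829/2 = 1414.50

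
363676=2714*134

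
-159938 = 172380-332318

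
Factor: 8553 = 3^1 * 2851^1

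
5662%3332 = 2330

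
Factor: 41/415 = 5^(-1)*41^1*83^(-1)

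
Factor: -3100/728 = -1*2^ (-1)*5^2*7^ (-1)*13^ (-1)*31^1 = -775/182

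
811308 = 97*8364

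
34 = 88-54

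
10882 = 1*10882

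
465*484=225060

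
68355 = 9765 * 7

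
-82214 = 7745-89959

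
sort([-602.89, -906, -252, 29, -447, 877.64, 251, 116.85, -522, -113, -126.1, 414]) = [-906, -602.89, -522, -447, -252, -126.1, -113, 29, 116.85, 251, 414, 877.64]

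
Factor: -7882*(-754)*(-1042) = -1*2^3*7^1*13^1*29^1*521^1*563^1 = -6192635176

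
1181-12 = 1169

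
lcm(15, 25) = 75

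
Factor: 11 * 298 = 2^1 * 11^1 * 149^1 = 3278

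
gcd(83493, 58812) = 3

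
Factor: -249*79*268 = -1*2^2*3^1*67^1*79^1*83^1 = -5271828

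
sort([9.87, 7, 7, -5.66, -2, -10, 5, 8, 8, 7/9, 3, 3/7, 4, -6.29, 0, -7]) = [-10, -7, -6.29, -5.66, -2, 0, 3/7, 7/9, 3, 4, 5, 7, 7, 8, 8, 9.87]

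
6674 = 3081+3593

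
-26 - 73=-99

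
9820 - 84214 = -74394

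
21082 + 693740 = 714822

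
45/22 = 2 + 1/22 ≈ 2.05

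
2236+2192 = 4428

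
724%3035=724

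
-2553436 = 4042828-6596264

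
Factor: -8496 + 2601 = -1*3^2*5^1*131^1 = -5895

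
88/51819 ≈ 0.00170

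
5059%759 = 505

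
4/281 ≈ 0.0142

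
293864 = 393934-100070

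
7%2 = 1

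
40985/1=40985=40985.00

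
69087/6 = 23029/2 = 11514.50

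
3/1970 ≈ 0.00152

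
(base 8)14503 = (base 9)8775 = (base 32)6a3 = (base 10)6467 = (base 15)1db2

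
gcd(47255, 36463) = 1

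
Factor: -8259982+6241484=-1 * 2^1 * 37^1 * 27277^1=-2018498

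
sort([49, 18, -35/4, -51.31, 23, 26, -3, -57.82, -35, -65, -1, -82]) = [-82, -65, -57.82, -51.31, -35, -35/4, -3, -1, 18, 23, 26, 49]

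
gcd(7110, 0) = 7110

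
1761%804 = 153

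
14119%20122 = 14119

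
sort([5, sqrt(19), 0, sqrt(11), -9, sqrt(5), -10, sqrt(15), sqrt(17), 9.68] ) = [-10, -9, 0, sqrt(5), sqrt(11), sqrt(15), sqrt(17), sqrt(19), 5, 9.68] 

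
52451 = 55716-3265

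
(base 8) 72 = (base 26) 26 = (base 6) 134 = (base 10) 58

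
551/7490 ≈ 0.0736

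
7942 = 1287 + 6655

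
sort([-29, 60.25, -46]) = [-46, -29, 60.25]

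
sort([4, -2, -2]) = [-2, -2, 4]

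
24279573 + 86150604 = 110430177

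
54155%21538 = 11079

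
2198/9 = 244 + 2/9 ≈ 244.22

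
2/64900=1/32450 ≈ 0.0000308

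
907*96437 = 87468359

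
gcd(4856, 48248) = 8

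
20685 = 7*2955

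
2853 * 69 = 196857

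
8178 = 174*47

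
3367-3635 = -268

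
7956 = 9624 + -1668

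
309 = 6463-6154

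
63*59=3717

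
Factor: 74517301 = 74517301^1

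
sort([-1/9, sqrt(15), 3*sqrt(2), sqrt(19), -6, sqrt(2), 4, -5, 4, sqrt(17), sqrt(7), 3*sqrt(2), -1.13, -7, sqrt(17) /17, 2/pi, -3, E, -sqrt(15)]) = [-7, -6, -5, -sqrt(15), -3, -1.13, -1/9, sqrt(17) /17, 2/pi, sqrt(2), sqrt(7), E, sqrt(15), 4, 4, sqrt(17), 3*sqrt(2), 3*sqrt(2), sqrt(19)]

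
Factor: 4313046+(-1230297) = 3^1 * 41^1 * 71^1 * 353^1 = 3082749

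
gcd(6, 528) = 6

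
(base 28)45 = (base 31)3o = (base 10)117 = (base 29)41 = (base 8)165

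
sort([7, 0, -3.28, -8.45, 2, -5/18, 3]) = [-8.45, -3.28, -5/18, 0, 2, 3, 7]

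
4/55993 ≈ 0.0000714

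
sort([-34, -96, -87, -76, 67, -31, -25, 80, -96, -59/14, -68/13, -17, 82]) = [-96, -96, -87, -76, -34, -31, -25, -17, -68/13, -59/14, 67, 80, 82]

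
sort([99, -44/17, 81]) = [-44/17, 81, 99]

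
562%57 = 49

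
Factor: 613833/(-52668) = -1*2^(-2)*3^(-1)*7^(-1)*11^1*89^1 = -979/84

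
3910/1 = 3910 = 3910.00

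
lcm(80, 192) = 960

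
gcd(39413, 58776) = 1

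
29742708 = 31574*942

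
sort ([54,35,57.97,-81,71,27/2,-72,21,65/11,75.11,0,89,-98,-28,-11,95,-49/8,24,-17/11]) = [-98,-81,-72,-28,-11,-49/8,-17/11,0,65/11,27/2,21,24,35,54,57.97,71,75.11,89,95]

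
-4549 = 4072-8621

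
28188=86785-58597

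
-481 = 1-482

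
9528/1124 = 8 + 134/281 ≈ 8.48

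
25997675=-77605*(-335)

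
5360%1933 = 1494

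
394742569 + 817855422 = 1212597991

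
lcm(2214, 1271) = 68634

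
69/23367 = 23/7789 ≈ 0.00295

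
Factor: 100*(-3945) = -1*2^2*3^1*5^3*263^1 = -394500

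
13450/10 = 1345 = 1345.00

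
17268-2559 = 14709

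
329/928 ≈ 0.355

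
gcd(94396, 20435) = 1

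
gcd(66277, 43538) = 1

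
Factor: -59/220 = -1 * 2^(-2) * 5^(-1) * 11^(-1) * 59^1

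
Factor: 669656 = 2^3*13^1*47^1*137^1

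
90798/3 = 30266 = 30266.00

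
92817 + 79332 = 172149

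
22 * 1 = 22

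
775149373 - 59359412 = 715789961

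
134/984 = 67/492 ≈ 0.136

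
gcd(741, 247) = 247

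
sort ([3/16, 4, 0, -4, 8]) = [-4, 0, 3/16, 4, 8]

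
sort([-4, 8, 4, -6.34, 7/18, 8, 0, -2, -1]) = [-6.34, -4, -2, -1, 0, 7/18, 4, 8, 8]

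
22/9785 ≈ 0.00225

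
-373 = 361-734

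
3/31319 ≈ 0.0000958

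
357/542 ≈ 0.659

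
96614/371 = 260 + 22/53 ≈ 260.42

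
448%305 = 143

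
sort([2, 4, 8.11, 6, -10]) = [-10, 2, 4, 6, 8.11]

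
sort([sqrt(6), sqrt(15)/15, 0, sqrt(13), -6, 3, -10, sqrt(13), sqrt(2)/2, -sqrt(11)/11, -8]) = [-10, -8, -6, -sqrt(11)/11, 0, sqrt(15)/15, sqrt(2)/2, sqrt(6), 3, sqrt(13), sqrt(13)]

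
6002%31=19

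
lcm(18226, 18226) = 18226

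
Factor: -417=-1*3^1*139^1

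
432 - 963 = -531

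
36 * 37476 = 1349136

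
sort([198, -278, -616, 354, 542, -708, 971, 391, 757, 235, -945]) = [-945, -708, -616, -278, 198, 235, 354, 391, 542, 757, 971]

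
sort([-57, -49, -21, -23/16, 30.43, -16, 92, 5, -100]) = [-100, -57, -49, -21, -16, -23/16, 5, 30.43, 92]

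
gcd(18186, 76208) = 866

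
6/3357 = 2/1119 ≈ 0.00179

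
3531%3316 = 215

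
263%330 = 263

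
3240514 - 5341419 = -2100905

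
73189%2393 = 1399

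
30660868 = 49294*622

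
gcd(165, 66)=33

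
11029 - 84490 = -73461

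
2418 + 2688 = 5106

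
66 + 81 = 147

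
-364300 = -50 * 7286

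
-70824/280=-8853/35 ≈ -252.94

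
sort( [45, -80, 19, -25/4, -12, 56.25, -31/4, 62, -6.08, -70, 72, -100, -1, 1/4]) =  [-100, -80, -70, -12, -31/4, -25/4, -6.08, -1, 1/4, 19, 45, 56.25, 62, 72]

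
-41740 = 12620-54360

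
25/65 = 5/13 ≈ 0.385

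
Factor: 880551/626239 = 3^4*7^1*1553^1*626239^(-1)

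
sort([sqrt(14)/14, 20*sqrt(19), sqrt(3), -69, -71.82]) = [-71.82, -69, sqrt(14)/14, sqrt(3), 20*sqrt(19)]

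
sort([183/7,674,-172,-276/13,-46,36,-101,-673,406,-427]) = [-673,-427,-172,-101,-46,-276/13,183/7,36,406,674]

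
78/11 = 7 + 1/11 ≈ 7.09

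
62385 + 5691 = 68076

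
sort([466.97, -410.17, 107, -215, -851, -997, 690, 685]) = [-997, -851, -410.17, -215, 107, 466.97, 685, 690]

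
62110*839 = 52110290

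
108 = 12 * 9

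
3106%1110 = 886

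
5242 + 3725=8967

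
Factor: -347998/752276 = -1*2^ (-1)*7^1*53^1*401^ (-1) = -371/802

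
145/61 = 2+23/61 ≈ 2.38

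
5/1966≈0.00254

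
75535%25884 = 23767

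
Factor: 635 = 5^1 * 127^1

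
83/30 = 2 + 23/30 ≈ 2.77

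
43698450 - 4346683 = 39351767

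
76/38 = 2 = 2.00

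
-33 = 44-77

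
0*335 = 0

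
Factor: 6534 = 2^1 * 3^3 * 11^2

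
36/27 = 1 + 1/3 ≈ 1.33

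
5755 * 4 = 23020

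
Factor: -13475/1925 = -1*7^1 = -7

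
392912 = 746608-353696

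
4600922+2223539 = 6824461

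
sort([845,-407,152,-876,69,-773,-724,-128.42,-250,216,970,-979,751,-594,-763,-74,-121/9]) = [-979,-876,-773,-763,-724,-594,-407,-250,-128.42,-74,-121/9,69,152,216,751,845,970]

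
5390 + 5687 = 11077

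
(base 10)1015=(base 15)47a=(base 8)1767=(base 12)707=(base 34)tt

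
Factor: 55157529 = 3^1*7^1*1373^1*1913^1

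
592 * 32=18944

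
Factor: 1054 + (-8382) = -1*2^5*229^1 = -7328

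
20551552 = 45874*448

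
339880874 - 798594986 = -458714112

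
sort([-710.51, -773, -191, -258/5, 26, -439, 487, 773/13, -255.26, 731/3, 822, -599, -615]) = [-773, -710.51, -615, -599, -439, -255.26, -191, -258/5, 26, 773/13, 731/3, 487, 822]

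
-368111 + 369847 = 1736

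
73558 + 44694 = 118252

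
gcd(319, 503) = 1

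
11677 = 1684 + 9993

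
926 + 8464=9390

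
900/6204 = 75/517 ≈ 0.145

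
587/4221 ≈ 0.139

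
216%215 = 1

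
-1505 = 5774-7279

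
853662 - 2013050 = -1159388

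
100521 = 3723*27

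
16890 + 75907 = 92797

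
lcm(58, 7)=406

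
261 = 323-62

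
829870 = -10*(-82987)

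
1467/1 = 1467 = 1467.00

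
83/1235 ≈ 0.0672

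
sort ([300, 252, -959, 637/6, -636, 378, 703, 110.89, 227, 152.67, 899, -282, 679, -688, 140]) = [-959, -688, -636, -282, 637/6, 110.89, 140, 152.67, 227, 252, 300, 378, 679, 703, 899]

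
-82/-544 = 41/272 ≈ 0.151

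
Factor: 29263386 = 2^1*3^1*673^1*7247^1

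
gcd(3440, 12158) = 2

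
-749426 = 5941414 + -6690840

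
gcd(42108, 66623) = 1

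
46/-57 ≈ -0.807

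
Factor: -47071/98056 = -1 * 2^(-3) * 7^(-1) * 17^(-1) * 457^1 = -457/952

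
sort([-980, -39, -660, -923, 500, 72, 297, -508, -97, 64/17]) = [-980, -923, -660, -508, -97, -39, 64/17, 72, 297, 500]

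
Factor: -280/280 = -1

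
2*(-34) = -68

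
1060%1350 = 1060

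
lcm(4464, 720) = 22320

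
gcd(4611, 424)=53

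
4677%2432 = 2245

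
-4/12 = -1/3≈-0.333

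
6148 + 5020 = 11168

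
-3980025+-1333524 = -5313549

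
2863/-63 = -45 - 4/9 ≈ -45.44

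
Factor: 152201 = 7^1*17^1*1279^1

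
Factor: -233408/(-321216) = 3^(-1)*239^(-1)*521^1 = 521/717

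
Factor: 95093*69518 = 2^1*34759^1*95093^1 = 6610675174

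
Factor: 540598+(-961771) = -1*3^3*19^1*821^1 = -421173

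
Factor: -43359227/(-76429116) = 2^(-2)*3^(-3)*37^1*61^1*19211^1*707677^(-1) 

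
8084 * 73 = 590132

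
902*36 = 32472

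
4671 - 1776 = 2895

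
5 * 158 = 790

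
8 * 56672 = 453376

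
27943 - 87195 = -59252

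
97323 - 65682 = 31641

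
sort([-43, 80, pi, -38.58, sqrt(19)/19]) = [-43, -38.58, sqrt(19)/19, pi, 80]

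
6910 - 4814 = 2096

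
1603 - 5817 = -4214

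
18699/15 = 1246 + 3/5 = 1246.60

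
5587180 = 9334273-3747093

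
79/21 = 3 + 16/21 ≈ 3.76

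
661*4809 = 3178749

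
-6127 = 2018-8145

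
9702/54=179 + 2/3 ≈ 179.67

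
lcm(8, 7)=56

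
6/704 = 3/352≈0.00852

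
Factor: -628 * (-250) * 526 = 2^4 * 5^3 * 157^1 * 263^1 = 82582000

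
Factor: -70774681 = -1*83^1*109^1*7823^1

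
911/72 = 12+47/72≈12.65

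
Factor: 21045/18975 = 5^(-1) * 11^(-1) * 61^1 = 61/55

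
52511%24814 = 2883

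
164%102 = 62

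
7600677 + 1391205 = 8991882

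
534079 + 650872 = 1184951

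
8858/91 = 97 + 31/91 ≈ 97.34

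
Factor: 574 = 2^1*7^1*41^1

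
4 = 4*1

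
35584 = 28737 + 6847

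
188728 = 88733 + 99995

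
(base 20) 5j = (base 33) 3k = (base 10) 119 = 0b1110111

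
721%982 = 721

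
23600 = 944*25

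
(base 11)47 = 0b110011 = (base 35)1g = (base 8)63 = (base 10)51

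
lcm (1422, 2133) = 4266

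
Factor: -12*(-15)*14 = 2^3*3^2*5^1*7^1 = 2520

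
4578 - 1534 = 3044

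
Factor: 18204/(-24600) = -1 * 2^(-1) * 5^(-2) * 37^1 = -37/50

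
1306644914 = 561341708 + 745303206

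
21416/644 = 33 + 41/161≈33.25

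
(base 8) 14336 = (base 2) 1100011011110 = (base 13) 2b89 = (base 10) 6366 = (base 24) b16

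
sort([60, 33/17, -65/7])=[-65/7, 33/17, 60]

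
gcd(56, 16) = 8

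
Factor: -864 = -1*2^5*3^3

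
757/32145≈0.0235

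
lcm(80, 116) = 2320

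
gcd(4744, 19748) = 4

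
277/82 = 3 + 31/82 ≈ 3.38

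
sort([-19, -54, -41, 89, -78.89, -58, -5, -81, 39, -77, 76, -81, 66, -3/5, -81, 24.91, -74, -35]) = [-81, -81, -81, -78.89, -77, -74, -58, -54, -41, -35, -19, -5, -3/5, 24.91, 39, 66, 76, 89]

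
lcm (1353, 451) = 1353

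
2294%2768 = 2294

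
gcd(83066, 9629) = 1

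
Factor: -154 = -1 * 2^1 * 7^1 * 11^1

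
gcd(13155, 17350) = 5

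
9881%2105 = 1461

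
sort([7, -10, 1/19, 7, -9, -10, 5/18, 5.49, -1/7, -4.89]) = [-10, -10, -9, -4.89, -1/7, 1/19, 5/18, 5.49, 7, 7]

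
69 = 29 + 40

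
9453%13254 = 9453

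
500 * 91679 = 45839500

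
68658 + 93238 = 161896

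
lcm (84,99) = 2772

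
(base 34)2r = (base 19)50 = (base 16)5f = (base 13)74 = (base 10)95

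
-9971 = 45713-55684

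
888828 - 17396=871432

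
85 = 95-10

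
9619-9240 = 379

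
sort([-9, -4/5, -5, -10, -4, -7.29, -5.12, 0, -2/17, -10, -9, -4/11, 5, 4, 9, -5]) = [-10, -10, -9, -9, -7.29, -5.12, -5, -5, -4, -4/5, -4/11, -2/17, 0, 4, 5, 9]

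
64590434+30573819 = 95164253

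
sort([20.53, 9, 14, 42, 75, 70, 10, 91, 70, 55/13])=[55/13, 9, 10, 14, 20.53, 42, 70, 70, 75, 91]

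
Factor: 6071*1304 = 2^3*13^1*163^1*467^1 = 7916584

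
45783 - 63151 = -17368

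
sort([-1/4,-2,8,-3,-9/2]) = [-9/2,-3,-2,-1/4,8]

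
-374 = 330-704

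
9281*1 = 9281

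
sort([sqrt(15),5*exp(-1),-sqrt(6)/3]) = [-sqrt(6)/3,5*exp(-1),sqrt(15)]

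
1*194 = 194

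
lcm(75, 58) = 4350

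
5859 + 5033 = 10892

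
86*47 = 4042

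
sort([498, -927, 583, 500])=[-927, 498, 500, 583]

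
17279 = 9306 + 7973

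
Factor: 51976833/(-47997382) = -1*2^(-1)*3^1*19^(-1)*103^(-1)*12263^(-1)*17325611^1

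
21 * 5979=125559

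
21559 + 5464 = 27023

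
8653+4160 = 12813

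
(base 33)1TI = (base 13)C2A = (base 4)200100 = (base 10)2064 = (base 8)4020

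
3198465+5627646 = 8826111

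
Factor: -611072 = -1*2^8*7^1*11^1*31^1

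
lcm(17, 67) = 1139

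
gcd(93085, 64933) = 1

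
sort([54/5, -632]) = [-632, 54/5]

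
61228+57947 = 119175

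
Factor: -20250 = -1*2^1*3^4*5^3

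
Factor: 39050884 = 2^2*9762721^1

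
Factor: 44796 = 2^2*3^1*3733^1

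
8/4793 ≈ 0.00167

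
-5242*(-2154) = 11291268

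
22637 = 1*22637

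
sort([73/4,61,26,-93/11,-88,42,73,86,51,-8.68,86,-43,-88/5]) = [-88,-43,-88/5,-8.68,-93/11,73/4,26,42,51,61,73,86,86]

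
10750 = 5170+5580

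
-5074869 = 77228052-82302921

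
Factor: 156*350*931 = 2^3*3^1*5^2*7^3*13^1*19^1 = 50832600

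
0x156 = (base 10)342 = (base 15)17c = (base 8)526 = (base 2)101010110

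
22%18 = 4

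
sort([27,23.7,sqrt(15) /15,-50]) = [-50,sqrt(15) /15,23.7,27]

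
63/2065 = 9/295 ≈ 0.0305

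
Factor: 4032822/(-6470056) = -1*2^(-2)*3^1*67^(-1)*12071^(-1)*672137^1 = -2016411/3235028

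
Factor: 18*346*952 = 2^5*3^2*7^1*17^1*173^1 = 5929056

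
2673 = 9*297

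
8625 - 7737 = 888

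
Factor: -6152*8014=-1*2^4*769^1*4007^1=-49302128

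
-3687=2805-6492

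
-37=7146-7183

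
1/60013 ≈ 0.0000167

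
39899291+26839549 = 66738840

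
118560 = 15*7904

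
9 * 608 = 5472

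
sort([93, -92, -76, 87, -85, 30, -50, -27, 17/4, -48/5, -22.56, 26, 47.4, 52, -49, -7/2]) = [-92, -85, -76, -50, -49, -27, -22.56, -48/5, -7/2, 17/4, 26, 30, 47.4, 52, 87, 93]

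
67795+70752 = 138547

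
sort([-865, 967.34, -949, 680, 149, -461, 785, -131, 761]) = [-949, -865, -461, -131, 149, 680, 761, 785, 967.34]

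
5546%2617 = 312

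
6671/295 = 22 + 181/295 ≈ 22.61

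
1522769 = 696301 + 826468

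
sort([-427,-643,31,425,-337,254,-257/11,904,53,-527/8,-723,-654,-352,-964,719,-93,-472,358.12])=[-964,-723,-654,-643,-472,-427,-352,-337,-93,-527/8,-257/11,31,53,254,358.12,425,719,904]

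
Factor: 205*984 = 2^3*3^1*5^1*41^2 = 201720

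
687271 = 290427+396844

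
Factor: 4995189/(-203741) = -1*3^4*79^(-1)*83^1*743^1*2579^(-1)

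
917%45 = 17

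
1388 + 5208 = 6596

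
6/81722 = 3/40861 ≈ 0.0000734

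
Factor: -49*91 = -1*7^3*13^1 = -4459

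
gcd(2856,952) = 952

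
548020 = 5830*94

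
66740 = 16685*4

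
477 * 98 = 46746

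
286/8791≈0.0325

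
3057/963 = 3 + 56/321 ≈ 3.17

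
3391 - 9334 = -5943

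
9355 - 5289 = 4066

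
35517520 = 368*96515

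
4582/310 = 2291/155 ≈ 14.78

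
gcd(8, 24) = 8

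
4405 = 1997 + 2408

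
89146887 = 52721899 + 36424988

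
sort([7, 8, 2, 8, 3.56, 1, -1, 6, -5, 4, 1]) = [-5, -1, 1, 1, 2, 3.56, 4, 6, 7, 8, 8]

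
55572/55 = 1010 + 2/5 = 1010.40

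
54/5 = 10 + 4/5 = 10.80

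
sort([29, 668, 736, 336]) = [29, 336, 668, 736]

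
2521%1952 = 569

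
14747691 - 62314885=-47567194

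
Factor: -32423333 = -1*41^1*43^1*53^1*347^1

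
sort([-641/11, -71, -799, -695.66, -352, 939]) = [-799, -695.66, -352, -71, -641/11, 939]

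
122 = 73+49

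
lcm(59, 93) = 5487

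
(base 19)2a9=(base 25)1bl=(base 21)21i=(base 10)921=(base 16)399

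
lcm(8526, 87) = 8526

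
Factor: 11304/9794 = 2^2*3^2*59^(-1)*83^(-1)*157^1 = 5652/4897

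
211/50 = 4 + 11/50 = 4.22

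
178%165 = 13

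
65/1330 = 13/266 ≈ 0.0489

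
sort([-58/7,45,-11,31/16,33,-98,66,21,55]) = [-98,-11,-58/7,31/16,21,33,45,55,66]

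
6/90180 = 1/15030 ≈ 0.0000665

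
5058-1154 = 3904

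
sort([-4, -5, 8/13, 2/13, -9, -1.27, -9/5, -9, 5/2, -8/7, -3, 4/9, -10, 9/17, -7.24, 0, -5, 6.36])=[-10, -9, -9, -7.24, -5, -5, -4, -3, -9/5, -1.27, -8/7, 0, 2/13, 4/9, 9/17, 8/13, 5/2, 6.36]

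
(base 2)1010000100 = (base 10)644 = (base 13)3a7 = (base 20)1c4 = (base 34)iw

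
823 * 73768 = 60711064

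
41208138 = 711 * 57958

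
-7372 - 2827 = -10199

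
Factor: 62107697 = 62107697^1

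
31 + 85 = 116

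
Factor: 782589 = 3^1 * 260863^1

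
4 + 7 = 11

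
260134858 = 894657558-634522700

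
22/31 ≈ 0.710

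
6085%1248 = 1093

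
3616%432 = 160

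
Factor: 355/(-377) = -1*5^1*13^(-1)*29^(-1)*71^1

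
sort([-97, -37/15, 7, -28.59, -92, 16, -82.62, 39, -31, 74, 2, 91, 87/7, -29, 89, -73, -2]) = [-97, -92, -82.62, -73, -31, -29, -28.59, -37/15, -2, 2, 7, 87/7, 16, 39, 74, 89, 91]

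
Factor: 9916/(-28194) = -1 * 2^1 * 3^(-1) * 67^1 * 127^(-1) = -134/381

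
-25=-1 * 25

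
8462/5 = 1692 + 2/5 = 1692.40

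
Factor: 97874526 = 2^1*3^1*16312421^1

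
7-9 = -2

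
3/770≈0.00390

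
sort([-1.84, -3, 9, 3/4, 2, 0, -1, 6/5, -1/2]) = [-3, -1.84, -1, -1/2, 0, 3/4, 6/5, 2, 9]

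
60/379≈0.158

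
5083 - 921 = 4162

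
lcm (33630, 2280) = 134520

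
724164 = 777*932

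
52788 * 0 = 0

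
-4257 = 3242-7499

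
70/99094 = 35/49547 ≈ 0.000706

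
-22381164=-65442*342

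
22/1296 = 11/648≈0.0170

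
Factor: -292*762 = -1*2^3*3^1*73^1*127^1 = -222504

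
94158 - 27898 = 66260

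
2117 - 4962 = -2845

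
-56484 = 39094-95578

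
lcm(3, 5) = 15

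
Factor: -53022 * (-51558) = 2^2 * 3^2 * 13^1 * 661^1 * 8837^1 = 2733708276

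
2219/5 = 443 + 4/5 = 443.80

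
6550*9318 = 61032900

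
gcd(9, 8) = 1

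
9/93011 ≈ 0.0000968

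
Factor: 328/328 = 1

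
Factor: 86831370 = 2^1*3^2*5^1*964793^1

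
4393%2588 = 1805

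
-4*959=-3836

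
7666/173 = 44+54/173 ≈ 44.31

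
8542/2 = 4271 = 4271.00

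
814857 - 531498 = 283359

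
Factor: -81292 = -1 * 2^2 * 20323^1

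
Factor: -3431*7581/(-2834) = 2^(-1)*3^1*7^1*13^(-1)*19^2*47^1*73^1*109^(-1) = 26010411/2834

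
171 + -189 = -18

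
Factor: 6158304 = 2^5*3^2*21383^1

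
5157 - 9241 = -4084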